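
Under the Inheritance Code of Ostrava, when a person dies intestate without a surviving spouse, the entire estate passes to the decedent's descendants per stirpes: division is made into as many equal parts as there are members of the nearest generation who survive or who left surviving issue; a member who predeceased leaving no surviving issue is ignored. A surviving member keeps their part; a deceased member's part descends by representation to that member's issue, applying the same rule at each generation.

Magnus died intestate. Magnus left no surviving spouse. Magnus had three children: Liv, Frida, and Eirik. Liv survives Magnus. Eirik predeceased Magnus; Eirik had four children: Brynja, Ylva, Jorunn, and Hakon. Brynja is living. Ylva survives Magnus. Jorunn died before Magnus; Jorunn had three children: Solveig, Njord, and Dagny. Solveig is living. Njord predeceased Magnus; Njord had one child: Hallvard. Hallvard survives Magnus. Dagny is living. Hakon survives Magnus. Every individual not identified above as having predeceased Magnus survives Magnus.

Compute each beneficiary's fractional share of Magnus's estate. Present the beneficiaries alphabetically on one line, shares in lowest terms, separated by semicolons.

There is no surviving spouse, so the entire estate passes to Magnus's descendants per stirpes.
The estate is divided into 3 equal shares of 1/3 among Liv, Frida, Eirik.
Liv is living and takes 1/3.
Frida is living and takes 1/3.
Eirik predeceased; the 1/3 allotted to Eirik's branch passes to Eirik's issue by representation.
The 1/3 is divided into 4 equal shares of 1/12 among Brynja, Ylva, Jorunn, Hakon.
Brynja is living and takes 1/12.
Ylva is living and takes 1/12.
Jorunn predeceased; the 1/12 allotted to Jorunn's branch passes to Jorunn's issue by representation.
The 1/12 is divided into 3 equal shares of 1/36 among Solveig, Njord, Dagny.
Solveig is living and takes 1/36.
Njord predeceased; the 1/36 allotted to Njord's branch passes to Njord's issue by representation.
Hallvard is the sole taker at this level and receives the full 1/36.
Dagny is living and takes 1/36.
Hakon is living and takes 1/12.

Brynja 1/12; Dagny 1/36; Frida 1/3; Hakon 1/12; Hallvard 1/36; Liv 1/3; Solveig 1/36; Ylva 1/12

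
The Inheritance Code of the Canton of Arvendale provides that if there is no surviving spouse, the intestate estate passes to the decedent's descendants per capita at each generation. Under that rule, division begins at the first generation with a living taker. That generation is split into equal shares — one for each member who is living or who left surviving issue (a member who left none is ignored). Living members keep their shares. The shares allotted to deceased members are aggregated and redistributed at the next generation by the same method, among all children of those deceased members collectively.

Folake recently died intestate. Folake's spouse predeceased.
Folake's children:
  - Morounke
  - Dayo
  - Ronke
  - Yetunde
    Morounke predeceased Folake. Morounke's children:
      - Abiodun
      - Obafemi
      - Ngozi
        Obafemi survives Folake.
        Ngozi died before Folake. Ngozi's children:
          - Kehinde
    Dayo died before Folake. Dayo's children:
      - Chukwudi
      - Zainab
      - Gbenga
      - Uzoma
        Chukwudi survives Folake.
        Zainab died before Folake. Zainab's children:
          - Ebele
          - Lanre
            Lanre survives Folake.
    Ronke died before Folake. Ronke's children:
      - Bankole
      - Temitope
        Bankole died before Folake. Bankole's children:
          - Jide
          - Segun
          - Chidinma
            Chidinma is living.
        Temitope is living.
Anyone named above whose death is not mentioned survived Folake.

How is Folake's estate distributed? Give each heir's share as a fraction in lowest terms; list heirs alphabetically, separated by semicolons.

There is no surviving spouse, so the entire estate passes to Folake's descendants per capita at each generation.
At generation 1 (Morounke, Dayo, Ronke, Yetunde) there are 4 shares of (1)/4 = 1/4 each.
Living: Yetunde — each takes 1/4.
Deceased: Morounke, Dayo, and Ronke. Their combined 3/4 is pooled and carried to generation 2.
At generation 2 (Abiodun, Obafemi, Ngozi, Chukwudi, Zainab, Gbenga, Uzoma, Bankole, Temitope) there are 9 shares of (3/4)/9 = 1/12 each.
Living: Abiodun, Obafemi, Chukwudi, Gbenga, Uzoma, and Temitope — each takes 1/12.
Deceased: Ngozi, Zainab, and Bankole. Their combined 1/4 is pooled and carried to generation 3.
At generation 3 (Kehinde, Ebele, Lanre, Jide, Segun, Chidinma) there are 6 shares of (1/4)/6 = 1/24 each.
Living: Kehinde, Ebele, Lanre, Jide, Segun, and Chidinma — each takes 1/24.

Abiodun 1/12; Chidinma 1/24; Chukwudi 1/12; Ebele 1/24; Gbenga 1/12; Jide 1/24; Kehinde 1/24; Lanre 1/24; Obafemi 1/12; Segun 1/24; Temitope 1/12; Uzoma 1/12; Yetunde 1/4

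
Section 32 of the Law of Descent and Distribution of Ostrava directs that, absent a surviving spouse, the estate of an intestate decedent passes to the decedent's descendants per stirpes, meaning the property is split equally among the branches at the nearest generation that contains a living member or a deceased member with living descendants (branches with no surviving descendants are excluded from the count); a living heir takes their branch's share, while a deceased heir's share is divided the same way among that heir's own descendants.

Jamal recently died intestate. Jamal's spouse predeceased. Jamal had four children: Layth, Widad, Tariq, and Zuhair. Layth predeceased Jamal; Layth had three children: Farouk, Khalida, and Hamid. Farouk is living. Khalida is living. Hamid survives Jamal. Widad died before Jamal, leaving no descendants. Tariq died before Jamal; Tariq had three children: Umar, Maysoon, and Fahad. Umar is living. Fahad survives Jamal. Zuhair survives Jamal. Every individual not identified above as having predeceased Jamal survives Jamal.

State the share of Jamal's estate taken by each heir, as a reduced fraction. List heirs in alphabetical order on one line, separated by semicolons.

There is no surviving spouse, so the entire estate passes to Jamal's descendants per stirpes.
Widad left no surviving issue, so that branch lapses and is disregarded.
The estate is divided into 3 equal shares of 1/3 among Layth, Tariq, Zuhair.
Layth predeceased; the 1/3 allotted to Layth's branch passes to Layth's issue by representation.
The 1/3 is divided into 3 equal shares of 1/9 among Farouk, Khalida, Hamid.
Farouk is living and takes 1/9.
Khalida is living and takes 1/9.
Hamid is living and takes 1/9.
Tariq predeceased; the 1/3 allotted to Tariq's branch passes to Tariq's issue by representation.
The 1/3 is divided into 3 equal shares of 1/9 among Umar, Maysoon, Fahad.
Umar is living and takes 1/9.
Maysoon is living and takes 1/9.
Fahad is living and takes 1/9.
Zuhair is living and takes 1/3.

Fahad 1/9; Farouk 1/9; Hamid 1/9; Khalida 1/9; Maysoon 1/9; Umar 1/9; Zuhair 1/3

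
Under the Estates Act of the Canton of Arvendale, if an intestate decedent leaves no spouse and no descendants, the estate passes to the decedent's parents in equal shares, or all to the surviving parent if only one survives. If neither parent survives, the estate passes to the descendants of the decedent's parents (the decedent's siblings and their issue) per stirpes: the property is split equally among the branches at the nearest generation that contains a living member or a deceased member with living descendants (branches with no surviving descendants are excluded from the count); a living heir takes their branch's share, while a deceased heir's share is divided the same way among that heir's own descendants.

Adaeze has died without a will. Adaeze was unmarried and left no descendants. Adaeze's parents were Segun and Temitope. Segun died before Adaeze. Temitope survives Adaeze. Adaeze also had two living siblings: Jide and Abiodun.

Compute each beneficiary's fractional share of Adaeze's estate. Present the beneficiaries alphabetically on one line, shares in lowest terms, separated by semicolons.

Only one parent, Temitope, survives, so Temitope takes the entire estate. The siblings take nothing because a surviving parent has priority.

Temitope 1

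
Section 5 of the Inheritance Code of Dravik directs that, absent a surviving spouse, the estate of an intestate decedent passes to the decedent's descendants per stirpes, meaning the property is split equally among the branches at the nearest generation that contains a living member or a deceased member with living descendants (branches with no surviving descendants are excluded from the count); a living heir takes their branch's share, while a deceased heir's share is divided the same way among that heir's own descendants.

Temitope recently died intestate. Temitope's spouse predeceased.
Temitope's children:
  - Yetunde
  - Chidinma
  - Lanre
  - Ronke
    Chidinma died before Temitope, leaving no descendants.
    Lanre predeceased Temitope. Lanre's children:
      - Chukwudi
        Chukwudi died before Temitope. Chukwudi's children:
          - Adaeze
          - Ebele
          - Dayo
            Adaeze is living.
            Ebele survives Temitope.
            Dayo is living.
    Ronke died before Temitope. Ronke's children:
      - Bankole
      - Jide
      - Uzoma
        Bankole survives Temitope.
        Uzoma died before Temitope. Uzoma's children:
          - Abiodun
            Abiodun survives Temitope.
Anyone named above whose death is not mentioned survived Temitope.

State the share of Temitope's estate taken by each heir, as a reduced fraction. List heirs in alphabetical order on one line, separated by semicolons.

There is no surviving spouse, so the entire estate passes to Temitope's descendants per stirpes.
Chidinma left no surviving issue, so that branch lapses and is disregarded.
The estate is divided into 3 equal shares of 1/3 among Yetunde, Lanre, Ronke.
Yetunde is living and takes 1/3.
Lanre predeceased; the 1/3 allotted to Lanre's branch passes to Lanre's issue by representation.
Chukwudi's line is the sole branch at this level, so the full 1/3 passes to Chukwudi's issue by representation.
The 1/3 is divided into 3 equal shares of 1/9 among Adaeze, Ebele, Dayo.
Adaeze is living and takes 1/9.
Ebele is living and takes 1/9.
Dayo is living and takes 1/9.
Ronke predeceased; the 1/3 allotted to Ronke's branch passes to Ronke's issue by representation.
The 1/3 is divided into 3 equal shares of 1/9 among Bankole, Jide, Uzoma.
Bankole is living and takes 1/9.
Jide is living and takes 1/9.
Uzoma predeceased; the 1/9 allotted to Uzoma's branch passes to Uzoma's issue by representation.
Abiodun is the sole taker at this level and receives the full 1/9.

Abiodun 1/9; Adaeze 1/9; Bankole 1/9; Dayo 1/9; Ebele 1/9; Jide 1/9; Yetunde 1/3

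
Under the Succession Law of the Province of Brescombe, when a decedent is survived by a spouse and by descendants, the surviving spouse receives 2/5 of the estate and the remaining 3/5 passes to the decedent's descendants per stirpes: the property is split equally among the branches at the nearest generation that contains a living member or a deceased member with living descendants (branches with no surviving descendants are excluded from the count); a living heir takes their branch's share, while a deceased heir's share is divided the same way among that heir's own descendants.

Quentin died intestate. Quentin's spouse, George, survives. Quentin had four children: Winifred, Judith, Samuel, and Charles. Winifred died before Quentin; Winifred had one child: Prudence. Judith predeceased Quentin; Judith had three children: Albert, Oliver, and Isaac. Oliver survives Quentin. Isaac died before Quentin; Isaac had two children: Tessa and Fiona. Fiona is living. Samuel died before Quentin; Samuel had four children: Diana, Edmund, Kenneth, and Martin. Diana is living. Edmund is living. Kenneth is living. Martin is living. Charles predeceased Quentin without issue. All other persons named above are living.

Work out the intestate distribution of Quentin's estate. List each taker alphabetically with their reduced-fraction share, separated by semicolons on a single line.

Albert 1/15; Diana 1/20; Edmund 1/20; Fiona 1/30; George 2/5; Kenneth 1/20; Martin 1/20; Oliver 1/15; Prudence 1/5; Tessa 1/30

George, as surviving spouse, takes 2/5.
The remaining 3/5 passes to Quentin's descendants per stirpes.
Charles left no surviving issue, so that branch lapses and is disregarded.
The 3/5 is divided into 3 equal shares of 1/5 among Winifred, Judith, Samuel.
Winifred predeceased; the 1/5 allotted to Winifred's branch passes to Winifred's issue by representation.
Prudence is the sole taker at this level and receives the full 1/5.
Judith predeceased; the 1/5 allotted to Judith's branch passes to Judith's issue by representation.
The 1/5 is divided into 3 equal shares of 1/15 among Albert, Oliver, Isaac.
Albert is living and takes 1/15.
Oliver is living and takes 1/15.
Isaac predeceased; the 1/15 allotted to Isaac's branch passes to Isaac's issue by representation.
The 1/15 is divided into 2 equal shares of 1/30 among Tessa, Fiona.
Tessa is living and takes 1/30.
Fiona is living and takes 1/30.
Samuel predeceased; the 1/5 allotted to Samuel's branch passes to Samuel's issue by representation.
The 1/5 is divided into 4 equal shares of 1/20 among Diana, Edmund, Kenneth, Martin.
Diana is living and takes 1/20.
Edmund is living and takes 1/20.
Kenneth is living and takes 1/20.
Martin is living and takes 1/20.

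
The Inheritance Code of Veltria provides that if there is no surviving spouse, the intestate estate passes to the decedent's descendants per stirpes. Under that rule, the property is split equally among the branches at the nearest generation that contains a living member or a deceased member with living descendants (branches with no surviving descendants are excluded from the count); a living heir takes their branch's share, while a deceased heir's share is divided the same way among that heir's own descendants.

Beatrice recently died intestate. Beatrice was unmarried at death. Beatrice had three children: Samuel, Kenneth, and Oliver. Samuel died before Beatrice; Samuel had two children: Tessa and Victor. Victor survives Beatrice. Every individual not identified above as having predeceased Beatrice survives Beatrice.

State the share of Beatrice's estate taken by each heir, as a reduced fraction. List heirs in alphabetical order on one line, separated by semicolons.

There is no surviving spouse, so the entire estate passes to Beatrice's descendants per stirpes.
The estate is divided into 3 equal shares of 1/3 among Samuel, Kenneth, Oliver.
Samuel predeceased; the 1/3 allotted to Samuel's branch passes to Samuel's issue by representation.
The 1/3 is divided into 2 equal shares of 1/6 among Tessa, Victor.
Tessa is living and takes 1/6.
Victor is living and takes 1/6.
Kenneth is living and takes 1/3.
Oliver is living and takes 1/3.

Kenneth 1/3; Oliver 1/3; Tessa 1/6; Victor 1/6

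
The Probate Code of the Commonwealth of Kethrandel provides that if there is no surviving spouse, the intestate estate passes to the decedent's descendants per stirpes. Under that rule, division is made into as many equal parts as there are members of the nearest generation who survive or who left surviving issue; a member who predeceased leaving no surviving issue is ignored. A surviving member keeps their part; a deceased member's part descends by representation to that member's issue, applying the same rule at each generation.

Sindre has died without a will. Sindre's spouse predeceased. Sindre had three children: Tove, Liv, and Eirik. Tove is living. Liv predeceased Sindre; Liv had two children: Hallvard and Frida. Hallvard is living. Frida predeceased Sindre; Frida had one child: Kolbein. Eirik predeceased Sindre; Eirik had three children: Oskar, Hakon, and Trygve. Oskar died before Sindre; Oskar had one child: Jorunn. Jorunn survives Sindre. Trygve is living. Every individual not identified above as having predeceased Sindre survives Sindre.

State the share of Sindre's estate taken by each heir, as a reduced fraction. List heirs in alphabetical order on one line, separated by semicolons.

Hakon 1/9; Hallvard 1/6; Jorunn 1/9; Kolbein 1/6; Tove 1/3; Trygve 1/9

There is no surviving spouse, so the entire estate passes to Sindre's descendants per stirpes.
The estate is divided into 3 equal shares of 1/3 among Tove, Liv, Eirik.
Tove is living and takes 1/3.
Liv predeceased; the 1/3 allotted to Liv's branch passes to Liv's issue by representation.
The 1/3 is divided into 2 equal shares of 1/6 among Hallvard, Frida.
Hallvard is living and takes 1/6.
Frida predeceased; the 1/6 allotted to Frida's branch passes to Frida's issue by representation.
Kolbein is the sole taker at this level and receives the full 1/6.
Eirik predeceased; the 1/3 allotted to Eirik's branch passes to Eirik's issue by representation.
The 1/3 is divided into 3 equal shares of 1/9 among Oskar, Hakon, Trygve.
Oskar predeceased; the 1/9 allotted to Oskar's branch passes to Oskar's issue by representation.
Jorunn is the sole taker at this level and receives the full 1/9.
Hakon is living and takes 1/9.
Trygve is living and takes 1/9.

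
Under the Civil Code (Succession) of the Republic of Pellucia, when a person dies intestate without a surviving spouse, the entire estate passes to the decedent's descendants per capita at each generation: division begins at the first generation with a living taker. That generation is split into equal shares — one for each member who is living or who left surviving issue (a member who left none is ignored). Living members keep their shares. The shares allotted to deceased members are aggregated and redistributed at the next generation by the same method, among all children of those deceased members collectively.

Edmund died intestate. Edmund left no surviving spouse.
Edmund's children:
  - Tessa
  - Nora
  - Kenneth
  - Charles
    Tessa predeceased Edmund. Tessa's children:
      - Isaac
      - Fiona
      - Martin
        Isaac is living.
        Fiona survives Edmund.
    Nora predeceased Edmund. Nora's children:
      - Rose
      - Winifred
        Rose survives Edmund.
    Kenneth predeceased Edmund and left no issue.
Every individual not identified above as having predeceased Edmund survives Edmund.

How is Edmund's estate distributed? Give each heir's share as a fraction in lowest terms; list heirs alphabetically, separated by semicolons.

There is no surviving spouse, so the entire estate passes to Edmund's descendants per capita at each generation.
At generation 1 (Tessa, Nora, Charles) there are 3 shares of (1)/3 = 1/3 each.
Living: Charles — each takes 1/3.
Deceased: Tessa and Nora. Their combined 2/3 is pooled and carried to generation 2.
At generation 2 (Isaac, Fiona, Martin, Rose, Winifred) there are 5 shares of (2/3)/5 = 2/15 each.
Living: Isaac, Fiona, Martin, Rose, and Winifred — each takes 2/15.

Charles 1/3; Fiona 2/15; Isaac 2/15; Martin 2/15; Rose 2/15; Winifred 2/15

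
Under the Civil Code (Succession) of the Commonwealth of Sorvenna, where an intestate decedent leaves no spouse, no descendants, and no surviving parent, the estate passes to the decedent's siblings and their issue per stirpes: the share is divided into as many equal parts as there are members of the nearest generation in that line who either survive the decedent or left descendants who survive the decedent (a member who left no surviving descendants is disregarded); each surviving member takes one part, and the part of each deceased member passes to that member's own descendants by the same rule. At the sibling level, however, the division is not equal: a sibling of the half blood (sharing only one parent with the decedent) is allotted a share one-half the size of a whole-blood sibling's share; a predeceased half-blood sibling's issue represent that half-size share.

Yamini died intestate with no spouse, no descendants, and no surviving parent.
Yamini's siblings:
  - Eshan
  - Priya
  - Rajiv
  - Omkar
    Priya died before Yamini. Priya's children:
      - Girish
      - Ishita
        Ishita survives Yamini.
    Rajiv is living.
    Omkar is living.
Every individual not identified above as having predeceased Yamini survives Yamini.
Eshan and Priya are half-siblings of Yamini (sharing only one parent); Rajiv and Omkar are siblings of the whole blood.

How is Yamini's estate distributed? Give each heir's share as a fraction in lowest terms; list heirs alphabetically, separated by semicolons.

No spouse, descendants, or parent survives, so the estate passes to Yamini's siblings per stirpes.
Half-blood siblings count for one-half the weight of whole-blood siblings at the initial division.
Dividing 1 in proportion to weights (total weight 3): Eshan (weight 1/2) → 1/6; Priya (weight 1/2) → 1/6; Rajiv (weight 1) → 1/3; Omkar (weight 1) → 1/3.
Eshan is living and takes 1/6.
Priya predeceased; the 1/6 allotted to Priya's branch passes to Priya's issue by representation.
The 1/6 is divided into 2 equal shares of 1/12 among Girish, Ishita.
Girish is living and takes 1/12.
Ishita is living and takes 1/12.
Rajiv is living and takes 1/3.
Omkar is living and takes 1/3.

Eshan 1/6; Girish 1/12; Ishita 1/12; Omkar 1/3; Rajiv 1/3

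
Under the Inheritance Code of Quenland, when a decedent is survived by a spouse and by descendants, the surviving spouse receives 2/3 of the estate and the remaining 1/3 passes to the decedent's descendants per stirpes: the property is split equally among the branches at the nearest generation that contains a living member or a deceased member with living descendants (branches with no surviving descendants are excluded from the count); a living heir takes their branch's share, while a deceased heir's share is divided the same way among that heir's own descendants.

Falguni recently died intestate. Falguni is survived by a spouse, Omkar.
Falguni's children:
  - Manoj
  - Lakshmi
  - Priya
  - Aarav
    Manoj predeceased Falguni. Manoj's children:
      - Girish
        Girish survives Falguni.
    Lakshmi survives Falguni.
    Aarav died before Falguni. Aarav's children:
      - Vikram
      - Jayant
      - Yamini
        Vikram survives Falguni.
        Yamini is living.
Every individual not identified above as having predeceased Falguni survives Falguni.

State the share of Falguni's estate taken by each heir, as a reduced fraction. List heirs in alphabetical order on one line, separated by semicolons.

Omkar, as surviving spouse, takes 2/3.
The remaining 1/3 passes to Falguni's descendants per stirpes.
The 1/3 is divided into 4 equal shares of 1/12 among Manoj, Lakshmi, Priya, Aarav.
Manoj predeceased; the 1/12 allotted to Manoj's branch passes to Manoj's issue by representation.
Girish is the sole taker at this level and receives the full 1/12.
Lakshmi is living and takes 1/12.
Priya is living and takes 1/12.
Aarav predeceased; the 1/12 allotted to Aarav's branch passes to Aarav's issue by representation.
The 1/12 is divided into 3 equal shares of 1/36 among Vikram, Jayant, Yamini.
Vikram is living and takes 1/36.
Jayant is living and takes 1/36.
Yamini is living and takes 1/36.

Girish 1/12; Jayant 1/36; Lakshmi 1/12; Omkar 2/3; Priya 1/12; Vikram 1/36; Yamini 1/36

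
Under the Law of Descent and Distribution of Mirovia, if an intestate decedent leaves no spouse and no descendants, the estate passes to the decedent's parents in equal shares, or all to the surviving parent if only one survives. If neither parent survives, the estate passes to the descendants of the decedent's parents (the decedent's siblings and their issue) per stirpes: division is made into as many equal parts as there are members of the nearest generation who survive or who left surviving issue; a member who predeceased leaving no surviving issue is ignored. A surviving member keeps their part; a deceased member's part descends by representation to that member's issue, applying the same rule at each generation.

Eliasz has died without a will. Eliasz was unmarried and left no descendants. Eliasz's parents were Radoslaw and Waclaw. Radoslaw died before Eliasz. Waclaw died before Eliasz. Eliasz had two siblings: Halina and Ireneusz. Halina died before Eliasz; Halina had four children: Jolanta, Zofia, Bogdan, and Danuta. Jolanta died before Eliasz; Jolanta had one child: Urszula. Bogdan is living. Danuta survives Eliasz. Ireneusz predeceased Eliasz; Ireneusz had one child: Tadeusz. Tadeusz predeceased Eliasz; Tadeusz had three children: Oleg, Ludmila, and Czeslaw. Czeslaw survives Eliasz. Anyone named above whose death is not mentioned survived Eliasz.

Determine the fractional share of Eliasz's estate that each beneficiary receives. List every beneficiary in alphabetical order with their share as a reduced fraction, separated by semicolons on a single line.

Neither parent survives and there are no descendants, so the estate passes to Eliasz's siblings and their issue per stirpes.
The estate is divided into 2 equal shares of 1/2 among Halina, Ireneusz.
Halina predeceased; the 1/2 allotted to Halina's branch passes to Halina's issue by representation.
The 1/2 is divided into 4 equal shares of 1/8 among Jolanta, Zofia, Bogdan, Danuta.
Jolanta predeceased; the 1/8 allotted to Jolanta's branch passes to Jolanta's issue by representation.
Urszula is the sole taker at this level and receives the full 1/8.
Zofia is living and takes 1/8.
Bogdan is living and takes 1/8.
Danuta is living and takes 1/8.
Ireneusz predeceased; the 1/2 allotted to Ireneusz's branch passes to Ireneusz's issue by representation.
Tadeusz's line is the sole branch at this level, so the full 1/2 passes to Tadeusz's issue by representation.
The 1/2 is divided into 3 equal shares of 1/6 among Oleg, Ludmila, Czeslaw.
Oleg is living and takes 1/6.
Ludmila is living and takes 1/6.
Czeslaw is living and takes 1/6.

Bogdan 1/8; Czeslaw 1/6; Danuta 1/8; Ludmila 1/6; Oleg 1/6; Urszula 1/8; Zofia 1/8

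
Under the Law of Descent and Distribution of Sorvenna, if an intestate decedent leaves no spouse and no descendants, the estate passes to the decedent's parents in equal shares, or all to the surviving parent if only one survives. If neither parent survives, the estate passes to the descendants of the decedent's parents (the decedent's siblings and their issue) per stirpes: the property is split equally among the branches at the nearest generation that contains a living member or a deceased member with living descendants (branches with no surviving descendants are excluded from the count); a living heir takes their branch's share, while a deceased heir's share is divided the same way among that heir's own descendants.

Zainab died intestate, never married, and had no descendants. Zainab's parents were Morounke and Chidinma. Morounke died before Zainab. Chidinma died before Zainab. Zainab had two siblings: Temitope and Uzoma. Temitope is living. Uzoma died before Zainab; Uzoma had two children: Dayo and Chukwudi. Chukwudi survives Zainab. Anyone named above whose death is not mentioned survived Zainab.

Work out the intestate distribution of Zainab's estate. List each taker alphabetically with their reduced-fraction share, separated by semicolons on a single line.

Neither parent survives and there are no descendants, so the estate passes to Zainab's siblings and their issue per stirpes.
The estate is divided into 2 equal shares of 1/2 among Temitope, Uzoma.
Temitope is living and takes 1/2.
Uzoma predeceased; the 1/2 allotted to Uzoma's branch passes to Uzoma's issue by representation.
The 1/2 is divided into 2 equal shares of 1/4 among Dayo, Chukwudi.
Dayo is living and takes 1/4.
Chukwudi is living and takes 1/4.

Chukwudi 1/4; Dayo 1/4; Temitope 1/2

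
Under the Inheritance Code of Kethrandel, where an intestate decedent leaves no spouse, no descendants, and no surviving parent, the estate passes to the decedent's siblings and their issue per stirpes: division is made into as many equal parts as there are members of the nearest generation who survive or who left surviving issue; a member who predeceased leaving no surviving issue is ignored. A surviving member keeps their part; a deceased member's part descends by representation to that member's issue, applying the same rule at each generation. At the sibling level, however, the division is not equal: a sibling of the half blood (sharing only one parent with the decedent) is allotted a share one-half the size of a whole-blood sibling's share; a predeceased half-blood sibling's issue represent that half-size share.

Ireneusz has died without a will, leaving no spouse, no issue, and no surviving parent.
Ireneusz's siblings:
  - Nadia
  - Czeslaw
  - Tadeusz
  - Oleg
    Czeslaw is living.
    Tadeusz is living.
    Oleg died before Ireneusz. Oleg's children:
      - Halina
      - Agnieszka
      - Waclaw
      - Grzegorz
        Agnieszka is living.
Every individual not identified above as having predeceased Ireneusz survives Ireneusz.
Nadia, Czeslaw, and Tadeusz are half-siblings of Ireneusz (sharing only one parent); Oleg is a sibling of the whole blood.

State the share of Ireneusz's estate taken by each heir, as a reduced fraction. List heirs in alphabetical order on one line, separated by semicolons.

Agnieszka 1/10; Czeslaw 1/5; Grzegorz 1/10; Halina 1/10; Nadia 1/5; Tadeusz 1/5; Waclaw 1/10

No spouse, descendants, or parent survives, so the estate passes to Ireneusz's siblings per stirpes.
Half-blood siblings count for one-half the weight of whole-blood siblings at the initial division.
Dividing 1 in proportion to weights (total weight 5/2): Nadia (weight 1/2) → 1/5; Czeslaw (weight 1/2) → 1/5; Tadeusz (weight 1/2) → 1/5; Oleg (weight 1) → 2/5.
Nadia is living and takes 1/5.
Czeslaw is living and takes 1/5.
Tadeusz is living and takes 1/5.
Oleg predeceased; the 2/5 allotted to Oleg's branch passes to Oleg's issue by representation.
The 2/5 is divided into 4 equal shares of 1/10 among Halina, Agnieszka, Waclaw, Grzegorz.
Halina is living and takes 1/10.
Agnieszka is living and takes 1/10.
Waclaw is living and takes 1/10.
Grzegorz is living and takes 1/10.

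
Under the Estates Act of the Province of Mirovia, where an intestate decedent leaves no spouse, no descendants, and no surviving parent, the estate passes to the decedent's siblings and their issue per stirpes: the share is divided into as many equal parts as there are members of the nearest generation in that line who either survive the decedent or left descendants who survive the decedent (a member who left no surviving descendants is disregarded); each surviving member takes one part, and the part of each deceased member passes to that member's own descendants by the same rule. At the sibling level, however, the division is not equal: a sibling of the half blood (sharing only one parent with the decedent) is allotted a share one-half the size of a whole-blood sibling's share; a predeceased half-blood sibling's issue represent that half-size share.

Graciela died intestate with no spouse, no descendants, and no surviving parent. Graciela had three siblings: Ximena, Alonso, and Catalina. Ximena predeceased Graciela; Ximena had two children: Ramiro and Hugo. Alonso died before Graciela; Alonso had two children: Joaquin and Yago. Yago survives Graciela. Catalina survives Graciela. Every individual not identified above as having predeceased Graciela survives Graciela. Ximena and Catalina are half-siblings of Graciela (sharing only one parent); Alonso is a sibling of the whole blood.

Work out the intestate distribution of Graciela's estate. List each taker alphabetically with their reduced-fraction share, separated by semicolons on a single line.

No spouse, descendants, or parent survives, so the estate passes to Graciela's siblings per stirpes.
Half-blood siblings count for one-half the weight of whole-blood siblings at the initial division.
Dividing 1 in proportion to weights (total weight 2): Ximena (weight 1/2) → 1/4; Alonso (weight 1) → 1/2; Catalina (weight 1/2) → 1/4.
Ximena predeceased; the 1/4 allotted to Ximena's branch passes to Ximena's issue by representation.
The 1/4 is divided into 2 equal shares of 1/8 among Ramiro, Hugo.
Ramiro is living and takes 1/8.
Hugo is living and takes 1/8.
Alonso predeceased; the 1/2 allotted to Alonso's branch passes to Alonso's issue by representation.
The 1/2 is divided into 2 equal shares of 1/4 among Joaquin, Yago.
Joaquin is living and takes 1/4.
Yago is living and takes 1/4.
Catalina is living and takes 1/4.

Catalina 1/4; Hugo 1/8; Joaquin 1/4; Ramiro 1/8; Yago 1/4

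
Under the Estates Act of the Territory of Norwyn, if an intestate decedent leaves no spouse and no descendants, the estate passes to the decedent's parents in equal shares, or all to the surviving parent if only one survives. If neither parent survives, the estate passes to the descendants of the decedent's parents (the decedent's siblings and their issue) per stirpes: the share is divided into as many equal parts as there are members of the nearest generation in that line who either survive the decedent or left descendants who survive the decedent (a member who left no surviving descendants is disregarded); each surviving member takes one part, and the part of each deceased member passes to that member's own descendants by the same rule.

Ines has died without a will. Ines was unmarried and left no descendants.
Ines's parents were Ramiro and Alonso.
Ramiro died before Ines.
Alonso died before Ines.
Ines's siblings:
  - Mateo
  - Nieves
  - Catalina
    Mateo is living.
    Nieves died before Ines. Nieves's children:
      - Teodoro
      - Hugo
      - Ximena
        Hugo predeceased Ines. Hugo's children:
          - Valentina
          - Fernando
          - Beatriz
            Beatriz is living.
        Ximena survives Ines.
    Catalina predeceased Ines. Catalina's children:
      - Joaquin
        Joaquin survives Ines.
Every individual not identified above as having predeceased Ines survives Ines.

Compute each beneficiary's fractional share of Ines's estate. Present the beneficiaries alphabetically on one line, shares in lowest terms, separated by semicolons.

Beatriz 1/27; Fernando 1/27; Joaquin 1/3; Mateo 1/3; Teodoro 1/9; Valentina 1/27; Ximena 1/9

Neither parent survives and there are no descendants, so the estate passes to Ines's siblings and their issue per stirpes.
The estate is divided into 3 equal shares of 1/3 among Mateo, Nieves, Catalina.
Mateo is living and takes 1/3.
Nieves predeceased; the 1/3 allotted to Nieves's branch passes to Nieves's issue by representation.
The 1/3 is divided into 3 equal shares of 1/9 among Teodoro, Hugo, Ximena.
Teodoro is living and takes 1/9.
Hugo predeceased; the 1/9 allotted to Hugo's branch passes to Hugo's issue by representation.
The 1/9 is divided into 3 equal shares of 1/27 among Valentina, Fernando, Beatriz.
Valentina is living and takes 1/27.
Fernando is living and takes 1/27.
Beatriz is living and takes 1/27.
Ximena is living and takes 1/9.
Catalina predeceased; the 1/3 allotted to Catalina's branch passes to Catalina's issue by representation.
Joaquin is the sole taker at this level and receives the full 1/3.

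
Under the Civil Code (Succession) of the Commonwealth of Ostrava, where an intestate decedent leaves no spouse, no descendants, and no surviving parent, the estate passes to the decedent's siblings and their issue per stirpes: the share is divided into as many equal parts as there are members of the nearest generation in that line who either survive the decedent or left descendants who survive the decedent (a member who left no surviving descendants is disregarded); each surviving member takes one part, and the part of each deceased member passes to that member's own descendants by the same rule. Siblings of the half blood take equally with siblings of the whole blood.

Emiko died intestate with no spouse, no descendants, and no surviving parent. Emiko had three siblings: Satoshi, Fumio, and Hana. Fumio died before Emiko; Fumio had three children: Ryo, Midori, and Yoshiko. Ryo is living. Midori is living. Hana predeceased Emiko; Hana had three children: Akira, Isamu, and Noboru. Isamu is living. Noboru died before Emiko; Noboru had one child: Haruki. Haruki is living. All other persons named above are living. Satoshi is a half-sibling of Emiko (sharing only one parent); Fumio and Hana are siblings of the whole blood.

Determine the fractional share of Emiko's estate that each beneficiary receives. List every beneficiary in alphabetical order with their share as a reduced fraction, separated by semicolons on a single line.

No spouse, descendants, or parent survives, so the estate passes to Emiko's siblings per stirpes.
Half-blood and whole-blood siblings take equally under the stated rule.
The estate is divided into 3 equal shares of 1/3 among Satoshi, Fumio, Hana.
Satoshi is living and takes 1/3.
Fumio predeceased; the 1/3 allotted to Fumio's branch passes to Fumio's issue by representation.
The 1/3 is divided into 3 equal shares of 1/9 among Ryo, Midori, Yoshiko.
Ryo is living and takes 1/9.
Midori is living and takes 1/9.
Yoshiko is living and takes 1/9.
Hana predeceased; the 1/3 allotted to Hana's branch passes to Hana's issue by representation.
The 1/3 is divided into 3 equal shares of 1/9 among Akira, Isamu, Noboru.
Akira is living and takes 1/9.
Isamu is living and takes 1/9.
Noboru predeceased; the 1/9 allotted to Noboru's branch passes to Noboru's issue by representation.
Haruki is the sole taker at this level and receives the full 1/9.

Akira 1/9; Haruki 1/9; Isamu 1/9; Midori 1/9; Ryo 1/9; Satoshi 1/3; Yoshiko 1/9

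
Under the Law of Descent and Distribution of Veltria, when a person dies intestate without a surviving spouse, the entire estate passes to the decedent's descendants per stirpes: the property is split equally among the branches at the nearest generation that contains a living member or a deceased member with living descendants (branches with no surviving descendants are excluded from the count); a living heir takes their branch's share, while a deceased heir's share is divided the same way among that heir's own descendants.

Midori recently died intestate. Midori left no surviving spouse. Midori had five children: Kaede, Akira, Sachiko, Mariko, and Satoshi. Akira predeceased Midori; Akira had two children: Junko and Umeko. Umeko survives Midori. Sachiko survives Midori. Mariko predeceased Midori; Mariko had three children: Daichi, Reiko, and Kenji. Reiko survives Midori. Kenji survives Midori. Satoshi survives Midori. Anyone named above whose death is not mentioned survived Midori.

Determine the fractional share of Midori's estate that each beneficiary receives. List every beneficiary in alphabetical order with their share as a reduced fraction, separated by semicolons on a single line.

Daichi 1/15; Junko 1/10; Kaede 1/5; Kenji 1/15; Reiko 1/15; Sachiko 1/5; Satoshi 1/5; Umeko 1/10

There is no surviving spouse, so the entire estate passes to Midori's descendants per stirpes.
The estate is divided into 5 equal shares of 1/5 among Kaede, Akira, Sachiko, Mariko, Satoshi.
Kaede is living and takes 1/5.
Akira predeceased; the 1/5 allotted to Akira's branch passes to Akira's issue by representation.
The 1/5 is divided into 2 equal shares of 1/10 among Junko, Umeko.
Junko is living and takes 1/10.
Umeko is living and takes 1/10.
Sachiko is living and takes 1/5.
Mariko predeceased; the 1/5 allotted to Mariko's branch passes to Mariko's issue by representation.
The 1/5 is divided into 3 equal shares of 1/15 among Daichi, Reiko, Kenji.
Daichi is living and takes 1/15.
Reiko is living and takes 1/15.
Kenji is living and takes 1/15.
Satoshi is living and takes 1/5.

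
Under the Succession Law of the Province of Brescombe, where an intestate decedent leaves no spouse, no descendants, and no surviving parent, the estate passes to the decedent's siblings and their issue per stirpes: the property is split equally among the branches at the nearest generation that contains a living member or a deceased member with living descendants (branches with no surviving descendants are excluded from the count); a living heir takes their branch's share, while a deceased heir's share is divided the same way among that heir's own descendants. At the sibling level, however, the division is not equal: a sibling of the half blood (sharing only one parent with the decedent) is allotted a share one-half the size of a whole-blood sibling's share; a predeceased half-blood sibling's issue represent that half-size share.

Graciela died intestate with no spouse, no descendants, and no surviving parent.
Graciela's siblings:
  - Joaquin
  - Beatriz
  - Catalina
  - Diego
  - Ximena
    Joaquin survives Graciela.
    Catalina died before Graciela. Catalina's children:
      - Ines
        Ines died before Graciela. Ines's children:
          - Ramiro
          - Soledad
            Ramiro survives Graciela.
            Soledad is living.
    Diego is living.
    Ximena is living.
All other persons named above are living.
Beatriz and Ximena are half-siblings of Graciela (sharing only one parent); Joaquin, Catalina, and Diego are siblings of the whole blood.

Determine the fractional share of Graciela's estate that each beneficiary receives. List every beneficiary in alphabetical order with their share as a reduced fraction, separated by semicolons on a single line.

Beatriz 1/8; Diego 1/4; Joaquin 1/4; Ramiro 1/8; Soledad 1/8; Ximena 1/8

No spouse, descendants, or parent survives, so the estate passes to Graciela's siblings per stirpes.
Half-blood siblings count for one-half the weight of whole-blood siblings at the initial division.
Dividing 1 in proportion to weights (total weight 4): Joaquin (weight 1) → 1/4; Beatriz (weight 1/2) → 1/8; Catalina (weight 1) → 1/4; Diego (weight 1) → 1/4; Ximena (weight 1/2) → 1/8.
Joaquin is living and takes 1/4.
Beatriz is living and takes 1/8.
Catalina predeceased; the 1/4 allotted to Catalina's branch passes to Catalina's issue by representation.
Ines's line is the sole branch at this level, so the full 1/4 passes to Ines's issue by representation.
The 1/4 is divided into 2 equal shares of 1/8 among Ramiro, Soledad.
Ramiro is living and takes 1/8.
Soledad is living and takes 1/8.
Diego is living and takes 1/4.
Ximena is living and takes 1/8.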